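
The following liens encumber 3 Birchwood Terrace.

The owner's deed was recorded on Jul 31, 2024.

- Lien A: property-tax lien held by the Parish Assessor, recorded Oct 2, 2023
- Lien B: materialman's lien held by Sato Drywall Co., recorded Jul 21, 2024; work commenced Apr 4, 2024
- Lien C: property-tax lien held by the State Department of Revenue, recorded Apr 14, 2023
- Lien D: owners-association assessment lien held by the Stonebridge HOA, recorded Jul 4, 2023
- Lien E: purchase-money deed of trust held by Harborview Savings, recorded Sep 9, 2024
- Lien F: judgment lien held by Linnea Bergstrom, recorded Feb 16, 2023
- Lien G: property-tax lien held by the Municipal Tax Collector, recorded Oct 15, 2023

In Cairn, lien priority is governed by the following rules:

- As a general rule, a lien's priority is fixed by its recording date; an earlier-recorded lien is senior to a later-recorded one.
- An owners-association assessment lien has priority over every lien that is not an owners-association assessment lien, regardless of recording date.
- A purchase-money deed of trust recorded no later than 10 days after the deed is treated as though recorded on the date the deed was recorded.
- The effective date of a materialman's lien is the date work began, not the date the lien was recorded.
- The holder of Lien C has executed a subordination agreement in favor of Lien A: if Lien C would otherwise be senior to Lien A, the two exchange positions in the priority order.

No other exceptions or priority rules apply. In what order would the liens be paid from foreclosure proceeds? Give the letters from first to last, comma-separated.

D, F, A, C, G, B, E

First, effective dates: B's effective date is Apr 4, 2024, when work began; E missed the 10-day window (40 days after the deed), so its recording date stands.
D is an owners-association assessment lien, so it outranks all other liens regardless of date.
Remaining liens by effective date: F (Feb 16, 2023), C (Apr 14, 2023), A (Oct 2, 2023), G (Oct 15, 2023), B (Apr 4, 2024), E (Sep 9, 2024).
C is senior to A before the subordination, so the two trade places.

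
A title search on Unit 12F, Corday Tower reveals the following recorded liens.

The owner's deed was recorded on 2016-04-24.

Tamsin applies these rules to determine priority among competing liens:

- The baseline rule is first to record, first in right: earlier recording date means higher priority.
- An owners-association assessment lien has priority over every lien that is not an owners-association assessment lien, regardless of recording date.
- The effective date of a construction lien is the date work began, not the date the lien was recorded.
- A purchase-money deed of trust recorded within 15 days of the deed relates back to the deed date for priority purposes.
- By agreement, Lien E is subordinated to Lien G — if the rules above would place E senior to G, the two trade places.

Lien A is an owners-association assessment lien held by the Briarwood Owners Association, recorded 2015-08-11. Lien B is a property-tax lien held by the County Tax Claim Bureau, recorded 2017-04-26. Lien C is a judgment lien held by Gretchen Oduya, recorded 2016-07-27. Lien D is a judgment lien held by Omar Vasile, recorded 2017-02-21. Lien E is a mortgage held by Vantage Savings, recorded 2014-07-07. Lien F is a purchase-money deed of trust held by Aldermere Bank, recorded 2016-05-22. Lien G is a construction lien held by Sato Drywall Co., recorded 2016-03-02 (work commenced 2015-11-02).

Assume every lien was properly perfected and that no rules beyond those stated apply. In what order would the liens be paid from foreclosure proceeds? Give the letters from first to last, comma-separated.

Effective dates: F was recorded 28 days after the deed, outside the 15-day window, so it keeps its recording date; G is treated as recorded 2015-11-02, the work-commencement date.
A, as an owners-association assessment lien, has superpriority and ranks first.
The other liens, earliest effective date first: E (2014-07-07), G (2015-11-02), F (2016-05-22), C (2016-07-27), D (2017-02-21), B (2017-04-26).
E would otherwise be senior to G, so under the subordination agreement E and G exchange positions.

A, G, E, F, C, D, B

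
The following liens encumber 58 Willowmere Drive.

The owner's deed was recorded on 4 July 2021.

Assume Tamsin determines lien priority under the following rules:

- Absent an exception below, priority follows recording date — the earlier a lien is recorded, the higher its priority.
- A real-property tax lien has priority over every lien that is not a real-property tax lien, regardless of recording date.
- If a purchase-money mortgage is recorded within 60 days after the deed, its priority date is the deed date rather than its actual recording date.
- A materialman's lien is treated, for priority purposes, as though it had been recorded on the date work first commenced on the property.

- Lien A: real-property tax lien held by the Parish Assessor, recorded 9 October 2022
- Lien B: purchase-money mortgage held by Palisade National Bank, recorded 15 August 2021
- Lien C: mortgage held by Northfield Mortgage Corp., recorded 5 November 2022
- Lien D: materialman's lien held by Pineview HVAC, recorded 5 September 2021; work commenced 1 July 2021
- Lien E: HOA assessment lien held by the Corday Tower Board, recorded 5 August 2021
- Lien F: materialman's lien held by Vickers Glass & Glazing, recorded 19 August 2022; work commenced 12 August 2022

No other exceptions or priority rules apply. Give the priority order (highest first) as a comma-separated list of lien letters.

A, D, B, E, F, C

First, effective dates: B's effective date is the deed date, 4 July 2021; D is treated as recorded 1 July 2021, the work-commencement date; F relates back to 12 August 2022 (work commenced).
A is a real-property tax lien and takes priority over every other lien.
Ordering the rest by effective date: D (1 July 2021), B (4 July 2021), E (5 August 2021), F (12 August 2022), C (5 November 2022).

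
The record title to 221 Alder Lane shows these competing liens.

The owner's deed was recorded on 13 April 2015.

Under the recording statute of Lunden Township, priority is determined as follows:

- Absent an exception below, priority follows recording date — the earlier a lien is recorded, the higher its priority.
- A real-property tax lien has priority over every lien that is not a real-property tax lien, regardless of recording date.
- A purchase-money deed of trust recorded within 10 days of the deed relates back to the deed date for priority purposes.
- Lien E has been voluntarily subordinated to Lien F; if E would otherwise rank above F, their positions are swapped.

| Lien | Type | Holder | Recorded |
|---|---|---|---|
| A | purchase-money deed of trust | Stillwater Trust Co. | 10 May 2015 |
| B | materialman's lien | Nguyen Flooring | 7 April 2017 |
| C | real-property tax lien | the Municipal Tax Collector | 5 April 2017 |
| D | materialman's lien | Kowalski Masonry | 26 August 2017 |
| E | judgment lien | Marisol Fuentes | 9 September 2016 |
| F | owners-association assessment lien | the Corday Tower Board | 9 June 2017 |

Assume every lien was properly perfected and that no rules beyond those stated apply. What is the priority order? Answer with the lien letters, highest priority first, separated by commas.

Adjusting effective dates: A was recorded 27 days after the deed, outside the 10-day window, so it keeps its recording date.
C is a real-property tax lien, so it outranks all other liens regardless of date.
Ordering the rest by effective date: A (10 May 2015), E (9 September 2016), B (7 April 2017), F (9 June 2017), D (26 August 2017).
Because E would otherwise rank above F, the subordination swaps them.

C, A, F, B, E, D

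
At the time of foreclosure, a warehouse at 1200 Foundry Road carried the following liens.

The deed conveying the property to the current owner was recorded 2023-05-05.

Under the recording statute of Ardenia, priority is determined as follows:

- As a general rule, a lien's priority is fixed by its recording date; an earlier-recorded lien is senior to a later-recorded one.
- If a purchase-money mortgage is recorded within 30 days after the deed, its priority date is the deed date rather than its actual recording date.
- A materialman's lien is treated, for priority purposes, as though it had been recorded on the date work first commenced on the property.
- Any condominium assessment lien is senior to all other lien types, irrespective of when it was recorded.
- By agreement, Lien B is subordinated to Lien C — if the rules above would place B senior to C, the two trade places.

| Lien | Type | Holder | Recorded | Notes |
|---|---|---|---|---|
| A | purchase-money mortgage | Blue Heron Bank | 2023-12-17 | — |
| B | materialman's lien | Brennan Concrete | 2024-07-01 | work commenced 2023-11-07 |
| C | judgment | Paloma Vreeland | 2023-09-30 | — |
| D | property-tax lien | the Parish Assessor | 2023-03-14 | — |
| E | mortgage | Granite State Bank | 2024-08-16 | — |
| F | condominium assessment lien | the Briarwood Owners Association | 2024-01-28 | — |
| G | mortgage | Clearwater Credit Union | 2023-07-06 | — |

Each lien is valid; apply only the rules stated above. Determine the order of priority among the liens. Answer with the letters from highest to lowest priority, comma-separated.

F, D, G, C, B, A, E

Adjusting effective dates: A was recorded 226 days after the deed — beyond 30 days — so no relation-back applies; B relates back to 2023-11-07 (work commenced).
F is a condominium assessment lien, so it outranks all other liens regardless of date.
Remaining liens by effective date: D (2023-03-14), G (2023-07-06), C (2023-09-30), B (2023-11-07), A (2023-12-17), E (2024-08-16).
B already ranks below C; the subordination has no effect.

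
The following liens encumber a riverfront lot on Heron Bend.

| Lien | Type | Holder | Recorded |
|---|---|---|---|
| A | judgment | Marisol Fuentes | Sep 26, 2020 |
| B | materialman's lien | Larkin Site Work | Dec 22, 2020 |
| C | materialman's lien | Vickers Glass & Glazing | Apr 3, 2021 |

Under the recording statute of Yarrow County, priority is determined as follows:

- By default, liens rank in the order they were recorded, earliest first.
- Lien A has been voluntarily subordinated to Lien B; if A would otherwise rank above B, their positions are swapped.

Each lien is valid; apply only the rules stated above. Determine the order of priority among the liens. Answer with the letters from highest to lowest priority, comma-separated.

By effective date, earliest first: A (Sep 26, 2020), B (Dec 22, 2020), C (Apr 3, 2021).
The subordination applies — A was senior to B — so A and B swap.

B, A, C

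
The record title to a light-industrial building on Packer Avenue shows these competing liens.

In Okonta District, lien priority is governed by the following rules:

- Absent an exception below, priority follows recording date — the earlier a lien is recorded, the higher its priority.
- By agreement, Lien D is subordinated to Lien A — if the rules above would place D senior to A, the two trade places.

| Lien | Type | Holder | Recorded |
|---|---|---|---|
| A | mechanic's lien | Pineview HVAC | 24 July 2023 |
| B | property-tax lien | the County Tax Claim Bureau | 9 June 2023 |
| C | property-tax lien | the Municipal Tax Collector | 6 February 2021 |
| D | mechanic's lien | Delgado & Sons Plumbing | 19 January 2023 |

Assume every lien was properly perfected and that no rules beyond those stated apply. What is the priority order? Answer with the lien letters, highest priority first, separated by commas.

Ordering by effective date: C (6 February 2021), D (19 January 2023), B (9 June 2023), A (24 July 2023).
The subordination applies — D was senior to A — so D and A swap.

C, A, B, D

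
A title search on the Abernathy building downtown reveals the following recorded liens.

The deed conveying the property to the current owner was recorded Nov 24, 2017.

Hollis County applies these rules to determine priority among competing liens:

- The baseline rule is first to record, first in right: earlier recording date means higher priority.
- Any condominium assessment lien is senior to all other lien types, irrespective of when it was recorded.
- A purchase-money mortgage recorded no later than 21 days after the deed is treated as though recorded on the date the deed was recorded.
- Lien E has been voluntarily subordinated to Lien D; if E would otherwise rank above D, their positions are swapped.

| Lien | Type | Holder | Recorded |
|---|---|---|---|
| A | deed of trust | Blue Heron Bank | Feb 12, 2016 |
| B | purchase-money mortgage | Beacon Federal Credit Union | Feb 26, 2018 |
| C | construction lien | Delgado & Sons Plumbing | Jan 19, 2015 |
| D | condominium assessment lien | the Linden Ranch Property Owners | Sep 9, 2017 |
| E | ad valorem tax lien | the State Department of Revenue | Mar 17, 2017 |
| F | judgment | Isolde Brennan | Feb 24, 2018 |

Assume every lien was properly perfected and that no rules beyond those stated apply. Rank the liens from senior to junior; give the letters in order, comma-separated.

Effective dates after the stated exceptions: B missed the 21-day window (94 days after the deed), so its recording date stands.
D, as a condominium assessment lien, has superpriority and ranks first.
Remaining liens by effective date: C (Jan 19, 2015), A (Feb 12, 2016), E (Mar 17, 2017), F (Feb 24, 2018), B (Feb 26, 2018).
E is already junior to D, so the subordination agreement changes nothing.

D, C, A, E, F, B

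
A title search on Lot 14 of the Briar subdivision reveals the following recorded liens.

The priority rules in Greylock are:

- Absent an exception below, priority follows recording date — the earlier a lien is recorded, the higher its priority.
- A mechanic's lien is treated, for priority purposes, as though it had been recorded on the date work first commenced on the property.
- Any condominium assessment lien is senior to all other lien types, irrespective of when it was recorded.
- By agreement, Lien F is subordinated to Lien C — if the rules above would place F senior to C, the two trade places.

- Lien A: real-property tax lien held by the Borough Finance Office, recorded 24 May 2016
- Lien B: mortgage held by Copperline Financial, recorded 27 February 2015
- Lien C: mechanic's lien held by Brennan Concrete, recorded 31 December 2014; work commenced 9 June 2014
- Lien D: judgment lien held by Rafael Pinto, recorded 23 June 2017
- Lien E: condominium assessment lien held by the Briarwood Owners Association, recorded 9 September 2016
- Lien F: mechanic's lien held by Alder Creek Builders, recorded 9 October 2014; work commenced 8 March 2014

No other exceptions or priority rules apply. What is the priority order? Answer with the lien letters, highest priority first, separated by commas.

E, C, F, B, A, D

Effective dates: C's effective date is 9 June 2014, when work began; F relates back to 8 March 2014 (work commenced).
E is a condominium assessment lien and takes priority over every other lien.
Among the remaining liens, by effective date: F (8 March 2014), C (9 June 2014), B (27 February 2015), A (24 May 2016), D (23 June 2017).
Because F would otherwise rank above C, the subordination swaps them.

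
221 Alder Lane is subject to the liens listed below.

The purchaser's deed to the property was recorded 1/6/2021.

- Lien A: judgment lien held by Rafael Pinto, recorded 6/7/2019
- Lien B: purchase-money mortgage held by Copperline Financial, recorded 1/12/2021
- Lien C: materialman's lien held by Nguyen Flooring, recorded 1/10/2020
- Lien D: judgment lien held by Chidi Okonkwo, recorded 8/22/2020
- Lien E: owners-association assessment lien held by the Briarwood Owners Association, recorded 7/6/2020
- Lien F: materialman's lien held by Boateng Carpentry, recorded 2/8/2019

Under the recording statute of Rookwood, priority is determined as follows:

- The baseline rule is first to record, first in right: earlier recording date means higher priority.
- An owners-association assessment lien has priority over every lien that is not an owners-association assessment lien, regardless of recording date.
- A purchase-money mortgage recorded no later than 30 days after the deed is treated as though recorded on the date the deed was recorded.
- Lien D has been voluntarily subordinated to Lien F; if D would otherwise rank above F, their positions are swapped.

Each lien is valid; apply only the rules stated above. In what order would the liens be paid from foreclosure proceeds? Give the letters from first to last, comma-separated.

Effective dates after the stated exceptions: B's effective date is the deed date, 1/6/2021.
As an owners-association assessment lien, E is senior to every other lien.
Ordering the rest by effective date: F (2/8/2019), A (6/7/2019), C (1/10/2020), D (8/22/2020), B (1/6/2021).
D is already junior to F, so the subordination agreement changes nothing.

E, F, A, C, D, B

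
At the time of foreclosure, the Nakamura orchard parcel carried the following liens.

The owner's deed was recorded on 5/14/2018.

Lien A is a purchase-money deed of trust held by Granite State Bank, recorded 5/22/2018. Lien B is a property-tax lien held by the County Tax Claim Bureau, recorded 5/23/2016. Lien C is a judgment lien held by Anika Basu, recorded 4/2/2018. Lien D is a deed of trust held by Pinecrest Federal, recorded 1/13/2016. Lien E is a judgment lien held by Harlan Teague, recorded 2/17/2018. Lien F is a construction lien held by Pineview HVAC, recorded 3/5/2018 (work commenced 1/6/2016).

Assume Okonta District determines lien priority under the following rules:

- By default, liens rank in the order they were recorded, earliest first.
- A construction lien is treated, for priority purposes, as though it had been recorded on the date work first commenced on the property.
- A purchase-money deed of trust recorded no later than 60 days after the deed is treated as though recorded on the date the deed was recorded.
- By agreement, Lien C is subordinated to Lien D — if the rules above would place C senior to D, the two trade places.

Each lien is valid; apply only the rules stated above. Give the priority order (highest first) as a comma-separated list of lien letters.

Adjusting effective dates: A relates back to the deed date 5/14/2018; F relates back to 1/6/2016 (work commenced).
Sorted by effective date: F (1/6/2016), D (1/13/2016), B (5/23/2016), E (2/17/2018), C (4/2/2018), A (5/14/2018).
C is already junior to D, so the subordination agreement changes nothing.

F, D, B, E, C, A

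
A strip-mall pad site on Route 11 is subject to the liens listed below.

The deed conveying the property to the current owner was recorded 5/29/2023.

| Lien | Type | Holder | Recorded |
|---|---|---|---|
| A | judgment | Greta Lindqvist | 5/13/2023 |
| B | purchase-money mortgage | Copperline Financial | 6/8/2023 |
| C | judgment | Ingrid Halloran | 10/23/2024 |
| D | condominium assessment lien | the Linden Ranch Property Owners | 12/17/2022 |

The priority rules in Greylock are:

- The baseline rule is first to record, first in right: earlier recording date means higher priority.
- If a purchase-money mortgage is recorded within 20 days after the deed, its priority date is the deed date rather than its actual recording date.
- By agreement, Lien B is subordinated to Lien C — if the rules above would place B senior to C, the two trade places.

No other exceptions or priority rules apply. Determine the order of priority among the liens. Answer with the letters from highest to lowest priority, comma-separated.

First, effective dates: B's effective date is the deed date, 5/29/2023.
By effective date, earliest first: D (12/17/2022), A (5/13/2023), B (5/29/2023), C (10/23/2024).
B would otherwise be senior to C, so under the subordination agreement B and C exchange positions.

D, A, C, B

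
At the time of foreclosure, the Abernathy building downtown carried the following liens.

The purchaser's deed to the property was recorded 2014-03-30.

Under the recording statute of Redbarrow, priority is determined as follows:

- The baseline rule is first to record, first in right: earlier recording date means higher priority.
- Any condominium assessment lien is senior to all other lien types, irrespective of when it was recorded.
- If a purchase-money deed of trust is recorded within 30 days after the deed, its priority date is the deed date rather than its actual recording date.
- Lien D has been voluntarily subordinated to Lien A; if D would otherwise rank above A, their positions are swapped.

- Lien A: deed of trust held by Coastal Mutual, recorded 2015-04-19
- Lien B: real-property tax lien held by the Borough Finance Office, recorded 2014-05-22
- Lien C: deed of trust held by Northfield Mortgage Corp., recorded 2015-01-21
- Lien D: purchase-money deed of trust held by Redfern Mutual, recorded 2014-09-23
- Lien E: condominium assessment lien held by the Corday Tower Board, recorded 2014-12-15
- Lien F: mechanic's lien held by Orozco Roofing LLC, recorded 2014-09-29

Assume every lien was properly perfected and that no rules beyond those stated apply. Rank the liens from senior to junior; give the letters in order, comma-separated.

E, B, A, F, C, D

First, effective dates: D missed the 30-day window (177 days after the deed), so its recording date stands.
As a condominium assessment lien, E is senior to every other lien.
Remaining liens by effective date: B (2014-05-22), D (2014-09-23), F (2014-09-29), C (2015-01-21), A (2015-04-19).
D would otherwise be senior to A, so under the subordination agreement D and A exchange positions.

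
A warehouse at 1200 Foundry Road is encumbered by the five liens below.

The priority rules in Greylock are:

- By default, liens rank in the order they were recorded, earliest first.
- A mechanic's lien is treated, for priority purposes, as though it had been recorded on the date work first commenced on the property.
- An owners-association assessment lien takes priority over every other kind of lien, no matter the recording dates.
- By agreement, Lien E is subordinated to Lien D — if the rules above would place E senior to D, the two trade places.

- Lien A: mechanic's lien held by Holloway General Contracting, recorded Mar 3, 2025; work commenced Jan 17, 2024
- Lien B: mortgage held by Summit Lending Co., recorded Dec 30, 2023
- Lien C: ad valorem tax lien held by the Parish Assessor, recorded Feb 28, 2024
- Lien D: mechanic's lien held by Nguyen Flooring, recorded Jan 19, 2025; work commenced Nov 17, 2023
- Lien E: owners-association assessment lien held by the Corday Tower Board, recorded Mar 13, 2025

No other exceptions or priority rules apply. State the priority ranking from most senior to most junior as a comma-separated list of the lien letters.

Adjusting effective dates: A relates back to Jan 17, 2024 (work commenced); D's effective date is Nov 17, 2023, when work began.
E, as an owners-association assessment lien, has superpriority and ranks first.
Among the remaining liens, by effective date: D (Nov 17, 2023), B (Dec 30, 2023), A (Jan 17, 2024), C (Feb 28, 2024).
The subordination applies — E was senior to D — so E and D swap.

D, E, B, A, C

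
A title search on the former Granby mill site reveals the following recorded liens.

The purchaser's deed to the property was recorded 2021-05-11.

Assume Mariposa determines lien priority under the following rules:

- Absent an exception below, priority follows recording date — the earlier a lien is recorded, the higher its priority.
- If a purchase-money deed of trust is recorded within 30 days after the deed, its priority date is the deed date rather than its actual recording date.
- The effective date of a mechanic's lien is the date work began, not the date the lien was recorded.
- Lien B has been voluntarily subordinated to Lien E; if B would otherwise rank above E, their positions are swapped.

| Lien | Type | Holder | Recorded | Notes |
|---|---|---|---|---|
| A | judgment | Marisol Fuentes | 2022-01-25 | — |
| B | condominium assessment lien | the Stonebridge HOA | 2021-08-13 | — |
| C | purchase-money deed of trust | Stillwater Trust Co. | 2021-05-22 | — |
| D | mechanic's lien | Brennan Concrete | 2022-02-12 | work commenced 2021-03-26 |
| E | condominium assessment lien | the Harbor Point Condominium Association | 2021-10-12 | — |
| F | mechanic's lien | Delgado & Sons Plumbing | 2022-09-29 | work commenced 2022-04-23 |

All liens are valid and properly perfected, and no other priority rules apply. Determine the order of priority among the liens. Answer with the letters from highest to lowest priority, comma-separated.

D, C, E, B, A, F

Effective dates after the stated exceptions: C relates back to the deed date 2021-05-11; D is treated as recorded 2021-03-26, the work-commencement date; F's effective date is 2022-04-23, when work began.
By effective date, earliest first: D (2021-03-26), C (2021-05-11), B (2021-08-13), E (2021-10-12), A (2022-01-25), F (2022-04-23).
B would otherwise be senior to E, so under the subordination agreement B and E exchange positions.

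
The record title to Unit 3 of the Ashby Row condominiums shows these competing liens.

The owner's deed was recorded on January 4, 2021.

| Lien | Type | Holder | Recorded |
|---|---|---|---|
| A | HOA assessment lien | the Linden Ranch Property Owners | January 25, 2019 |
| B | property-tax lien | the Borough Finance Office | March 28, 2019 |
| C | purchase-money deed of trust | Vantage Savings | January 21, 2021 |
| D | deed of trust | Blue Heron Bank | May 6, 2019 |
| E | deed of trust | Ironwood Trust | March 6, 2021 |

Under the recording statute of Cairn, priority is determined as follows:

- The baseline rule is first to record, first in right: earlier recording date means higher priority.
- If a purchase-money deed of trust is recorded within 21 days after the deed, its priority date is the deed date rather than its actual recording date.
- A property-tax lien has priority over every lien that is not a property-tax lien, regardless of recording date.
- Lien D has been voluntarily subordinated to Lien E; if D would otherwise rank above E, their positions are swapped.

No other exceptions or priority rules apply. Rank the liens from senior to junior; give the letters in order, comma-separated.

Adjusting effective dates: C relates back to the deed date January 4, 2021.
B is a property-tax lien, so it outranks all other liens regardless of date.
Remaining liens by effective date: A (January 25, 2019), D (May 6, 2019), C (January 4, 2021), E (March 6, 2021).
Because D would otherwise rank above E, the subordination swaps them.

B, A, E, C, D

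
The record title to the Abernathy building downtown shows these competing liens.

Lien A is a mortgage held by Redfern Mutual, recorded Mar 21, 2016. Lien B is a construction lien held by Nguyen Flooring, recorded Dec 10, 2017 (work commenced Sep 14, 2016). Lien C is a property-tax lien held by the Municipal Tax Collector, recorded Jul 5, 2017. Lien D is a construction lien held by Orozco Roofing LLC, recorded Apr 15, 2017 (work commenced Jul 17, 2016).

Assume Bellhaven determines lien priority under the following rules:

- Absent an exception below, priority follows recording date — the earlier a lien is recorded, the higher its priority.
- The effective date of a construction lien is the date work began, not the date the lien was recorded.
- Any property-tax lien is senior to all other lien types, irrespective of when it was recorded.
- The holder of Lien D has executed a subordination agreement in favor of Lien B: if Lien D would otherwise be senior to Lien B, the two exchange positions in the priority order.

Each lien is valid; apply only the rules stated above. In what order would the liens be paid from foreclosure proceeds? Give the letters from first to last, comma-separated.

C, A, B, D

Effective dates: B's effective date is Sep 14, 2016, when work began; D's effective date is Jul 17, 2016, when work began.
C is a property-tax lien and takes priority over every other lien.
Among the remaining liens, by effective date: A (Mar 21, 2016), D (Jul 17, 2016), B (Sep 14, 2016).
Because D would otherwise rank above B, the subordination swaps them.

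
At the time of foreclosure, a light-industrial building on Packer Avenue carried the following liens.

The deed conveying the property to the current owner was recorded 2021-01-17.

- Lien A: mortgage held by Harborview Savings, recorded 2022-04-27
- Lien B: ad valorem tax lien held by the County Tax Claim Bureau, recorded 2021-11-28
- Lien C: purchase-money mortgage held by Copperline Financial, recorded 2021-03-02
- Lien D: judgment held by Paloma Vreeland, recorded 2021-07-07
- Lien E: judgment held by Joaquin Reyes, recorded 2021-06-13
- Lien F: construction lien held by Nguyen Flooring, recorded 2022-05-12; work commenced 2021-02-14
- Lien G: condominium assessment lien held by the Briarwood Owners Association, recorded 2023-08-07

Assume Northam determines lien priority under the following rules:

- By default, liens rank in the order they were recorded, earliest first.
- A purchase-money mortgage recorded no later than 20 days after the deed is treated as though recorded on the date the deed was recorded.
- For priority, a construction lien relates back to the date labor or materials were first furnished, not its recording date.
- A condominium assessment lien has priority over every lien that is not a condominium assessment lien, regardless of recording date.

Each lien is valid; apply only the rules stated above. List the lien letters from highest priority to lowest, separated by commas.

Adjusting effective dates: C missed the 20-day window (44 days after the deed), so its recording date stands; F's effective date is 2021-02-14, when work began.
As a condominium assessment lien, G is senior to every other lien.
Ordering the rest by effective date: F (2021-02-14), C (2021-03-02), E (2021-06-13), D (2021-07-07), B (2021-11-28), A (2022-04-27).

G, F, C, E, D, B, A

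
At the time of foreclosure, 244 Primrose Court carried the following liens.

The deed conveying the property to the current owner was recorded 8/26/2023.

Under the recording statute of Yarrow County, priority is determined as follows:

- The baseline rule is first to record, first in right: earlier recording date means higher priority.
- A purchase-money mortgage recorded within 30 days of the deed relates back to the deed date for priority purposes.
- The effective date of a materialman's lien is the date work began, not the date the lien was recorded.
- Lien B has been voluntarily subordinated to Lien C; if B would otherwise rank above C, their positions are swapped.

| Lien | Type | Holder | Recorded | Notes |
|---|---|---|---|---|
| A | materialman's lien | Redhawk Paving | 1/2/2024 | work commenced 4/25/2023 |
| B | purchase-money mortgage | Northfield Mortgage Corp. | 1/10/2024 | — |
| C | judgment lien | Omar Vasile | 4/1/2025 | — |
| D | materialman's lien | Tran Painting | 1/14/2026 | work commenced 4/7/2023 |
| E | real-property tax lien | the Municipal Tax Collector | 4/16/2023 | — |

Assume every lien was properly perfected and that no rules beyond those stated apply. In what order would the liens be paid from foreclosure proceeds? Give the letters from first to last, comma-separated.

D, E, A, C, B

Effective dates after the stated exceptions: A relates back to 4/25/2023 (work commenced); B missed the 30-day window (137 days after the deed), so its recording date stands; D is treated as recorded 4/7/2023, the work-commencement date.
By effective date: D (4/7/2023), E (4/16/2023), A (4/25/2023), B (1/10/2024), C (4/1/2025).
Because B would otherwise rank above C, the subordination swaps them.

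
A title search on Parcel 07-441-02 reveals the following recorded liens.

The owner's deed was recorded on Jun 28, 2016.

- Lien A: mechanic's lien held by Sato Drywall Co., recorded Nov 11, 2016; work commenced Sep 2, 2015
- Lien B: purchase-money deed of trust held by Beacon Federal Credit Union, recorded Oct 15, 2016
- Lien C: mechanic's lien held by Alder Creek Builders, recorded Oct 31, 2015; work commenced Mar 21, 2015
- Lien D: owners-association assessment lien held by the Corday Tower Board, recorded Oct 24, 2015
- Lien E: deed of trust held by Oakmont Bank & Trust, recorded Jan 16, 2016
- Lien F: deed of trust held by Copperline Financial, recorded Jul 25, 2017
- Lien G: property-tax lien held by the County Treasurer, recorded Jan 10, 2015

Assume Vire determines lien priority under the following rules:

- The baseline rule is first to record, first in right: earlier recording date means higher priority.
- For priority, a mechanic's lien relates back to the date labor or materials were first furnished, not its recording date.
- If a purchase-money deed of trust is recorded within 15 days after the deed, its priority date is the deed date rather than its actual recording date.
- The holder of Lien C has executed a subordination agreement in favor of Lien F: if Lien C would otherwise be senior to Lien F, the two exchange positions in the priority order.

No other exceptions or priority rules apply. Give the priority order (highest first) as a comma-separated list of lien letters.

G, F, A, D, E, B, C

Effective dates after the stated exceptions: A is treated as recorded Sep 2, 2015, the work-commencement date; B was recorded 109 days after the deed — beyond 15 days — so no relation-back applies; C relates back to Mar 21, 2015 (work commenced).
Ordering by effective date: G (Jan 10, 2015), C (Mar 21, 2015), A (Sep 2, 2015), D (Oct 24, 2015), E (Jan 16, 2016), B (Oct 15, 2016), F (Jul 25, 2017).
The subordination applies — C was senior to F — so C and F swap.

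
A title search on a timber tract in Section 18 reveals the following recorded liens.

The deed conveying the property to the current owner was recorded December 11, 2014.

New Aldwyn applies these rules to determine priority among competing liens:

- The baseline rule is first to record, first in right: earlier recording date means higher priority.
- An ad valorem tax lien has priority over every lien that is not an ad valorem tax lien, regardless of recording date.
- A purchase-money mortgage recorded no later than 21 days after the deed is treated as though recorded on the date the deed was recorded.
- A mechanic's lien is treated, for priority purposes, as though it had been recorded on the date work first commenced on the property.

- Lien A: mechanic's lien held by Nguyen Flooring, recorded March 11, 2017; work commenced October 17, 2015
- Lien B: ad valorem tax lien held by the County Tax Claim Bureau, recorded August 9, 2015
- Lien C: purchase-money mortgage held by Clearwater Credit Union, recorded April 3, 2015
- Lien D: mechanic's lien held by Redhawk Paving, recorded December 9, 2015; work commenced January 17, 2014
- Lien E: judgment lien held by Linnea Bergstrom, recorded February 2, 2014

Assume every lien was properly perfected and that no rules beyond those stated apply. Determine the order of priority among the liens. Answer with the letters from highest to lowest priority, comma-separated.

B, D, E, C, A

First, effective dates: A's effective date is October 17, 2015, when work began; C was recorded 113 days after the deed — beyond 21 days — so no relation-back applies; D's effective date is January 17, 2014, when work began.
B is an ad valorem tax lien, so it outranks all other liens regardless of date.
Ordering the rest by effective date: D (January 17, 2014), E (February 2, 2014), C (April 3, 2015), A (October 17, 2015).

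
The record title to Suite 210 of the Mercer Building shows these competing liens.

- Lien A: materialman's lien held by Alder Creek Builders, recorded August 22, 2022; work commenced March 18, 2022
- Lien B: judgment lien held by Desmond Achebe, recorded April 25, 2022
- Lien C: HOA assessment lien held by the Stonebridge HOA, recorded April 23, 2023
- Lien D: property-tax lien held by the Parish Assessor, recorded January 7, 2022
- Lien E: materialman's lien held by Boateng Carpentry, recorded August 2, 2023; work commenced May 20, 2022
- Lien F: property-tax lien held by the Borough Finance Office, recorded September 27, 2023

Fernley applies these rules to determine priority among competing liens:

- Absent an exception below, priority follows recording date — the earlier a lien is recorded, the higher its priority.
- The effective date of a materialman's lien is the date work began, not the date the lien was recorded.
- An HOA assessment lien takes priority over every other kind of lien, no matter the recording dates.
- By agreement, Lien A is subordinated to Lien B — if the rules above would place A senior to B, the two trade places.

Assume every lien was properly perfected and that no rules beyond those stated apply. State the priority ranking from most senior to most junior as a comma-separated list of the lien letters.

C, D, B, A, E, F

Effective dates after the stated exceptions: A's effective date is March 18, 2022, when work began; E's effective date is May 20, 2022, when work began.
C is an HOA assessment lien, so it outranks all other liens regardless of date.
Remaining liens by effective date: D (January 7, 2022), A (March 18, 2022), B (April 25, 2022), E (May 20, 2022), F (September 27, 2023).
A would otherwise be senior to B, so under the subordination agreement A and B exchange positions.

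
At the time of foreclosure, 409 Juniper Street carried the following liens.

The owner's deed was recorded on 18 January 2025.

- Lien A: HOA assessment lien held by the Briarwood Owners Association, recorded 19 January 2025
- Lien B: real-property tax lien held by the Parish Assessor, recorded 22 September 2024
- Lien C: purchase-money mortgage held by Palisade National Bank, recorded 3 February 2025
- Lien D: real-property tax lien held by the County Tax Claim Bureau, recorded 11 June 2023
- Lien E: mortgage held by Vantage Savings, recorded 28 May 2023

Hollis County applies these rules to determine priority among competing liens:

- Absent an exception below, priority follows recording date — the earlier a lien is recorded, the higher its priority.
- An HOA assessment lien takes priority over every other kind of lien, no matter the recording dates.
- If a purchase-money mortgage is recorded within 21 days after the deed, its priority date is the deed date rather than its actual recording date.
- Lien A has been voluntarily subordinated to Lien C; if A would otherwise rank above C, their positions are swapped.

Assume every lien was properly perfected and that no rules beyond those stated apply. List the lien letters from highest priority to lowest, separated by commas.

Effective dates: C was recorded within the 21-day window, so its effective date is the deed date 18 January 2025.
As an HOA assessment lien, A is senior to every other lien.
Remaining liens by effective date: E (28 May 2023), D (11 June 2023), B (22 September 2024), C (18 January 2025).
Because A would otherwise rank above C, the subordination swaps them.

C, E, D, B, A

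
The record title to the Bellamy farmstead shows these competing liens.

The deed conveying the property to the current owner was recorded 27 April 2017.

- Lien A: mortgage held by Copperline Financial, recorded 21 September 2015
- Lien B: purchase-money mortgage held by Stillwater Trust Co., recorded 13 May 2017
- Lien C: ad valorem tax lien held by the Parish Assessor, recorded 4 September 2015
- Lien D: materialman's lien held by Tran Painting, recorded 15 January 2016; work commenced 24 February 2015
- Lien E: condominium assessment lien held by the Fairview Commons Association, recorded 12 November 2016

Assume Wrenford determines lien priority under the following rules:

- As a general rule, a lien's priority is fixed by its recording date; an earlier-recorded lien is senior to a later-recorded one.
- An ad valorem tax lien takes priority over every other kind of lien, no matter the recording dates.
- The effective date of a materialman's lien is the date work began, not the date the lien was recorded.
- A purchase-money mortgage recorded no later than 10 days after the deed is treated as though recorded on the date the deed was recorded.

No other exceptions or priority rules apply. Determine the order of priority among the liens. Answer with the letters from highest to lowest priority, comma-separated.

Adjusting effective dates: B missed the 10-day window (16 days after the deed), so its recording date stands; D's effective date is 24 February 2015, when work began.
As an ad valorem tax lien, C is senior to every other lien.
The other liens, earliest effective date first: D (24 February 2015), A (21 September 2015), E (12 November 2016), B (13 May 2017).

C, D, A, E, B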